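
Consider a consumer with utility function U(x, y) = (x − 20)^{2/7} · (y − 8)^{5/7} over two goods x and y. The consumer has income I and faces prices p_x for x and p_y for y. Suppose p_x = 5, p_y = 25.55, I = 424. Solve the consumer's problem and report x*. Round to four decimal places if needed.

Substituting into the budget: x* = 20 + 2/7·(I − 20·p_x − 8·p_y)/p_x, and y* = 8 + 5/7·(…)/p_y.
Discretionary income = 424 − 20·5 − 8·25.55 = 119.6; x* = 20 + 2/7·119.6/5 = 26.8343.

x* = 26.8343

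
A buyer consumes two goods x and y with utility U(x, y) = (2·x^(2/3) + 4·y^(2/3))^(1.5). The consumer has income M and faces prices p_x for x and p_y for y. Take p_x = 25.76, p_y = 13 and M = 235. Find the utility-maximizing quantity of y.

Numerically y/x = 62.244002, so x* = 235/(25.76 + 13·62.244002) = 0.2815 and y* = 62.244002·0.2815 = 17.5192.

y* = 17.5192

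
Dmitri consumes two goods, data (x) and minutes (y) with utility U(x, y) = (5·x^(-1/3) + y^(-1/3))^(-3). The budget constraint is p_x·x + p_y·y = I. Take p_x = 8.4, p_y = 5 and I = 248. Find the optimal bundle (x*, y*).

MU_x ∝ 5·x^(-4/3), MU_y ∝ y^(-4/3), so MRS = 5·(y/x)^(4/3) = p_x/p_y.
Solve for the ratio: y/x = [(1/5)·p_x/p_y]^(0.75).
With the ratio pinned down, the budget gives x* = I/(p_x + p_y·(y/x)) and y* = (y/x)·x*.
Numerically y/x = 0.441321, so x* = 248/(8.4 + 5·0.441321) = 23.3817 and y* = 0.441321·23.3817 = 10.3188.

x* = 23.3817, y* = 10.3188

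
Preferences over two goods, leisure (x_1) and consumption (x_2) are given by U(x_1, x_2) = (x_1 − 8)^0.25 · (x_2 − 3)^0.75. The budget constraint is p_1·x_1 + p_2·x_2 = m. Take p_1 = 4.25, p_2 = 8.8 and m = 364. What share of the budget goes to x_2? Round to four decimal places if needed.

MRS = (1/3)·(x_2−3)/(x_1−8). Tangency with p_1/p_2 gives x_2−3 = 3·(p_1/p_2)·(x_1−8).
Substituting into the budget: x_1* = 8 + 0.25·(m − 8·p_1 − 3·p_2)/p_1, and x_2* = 3 + 0.75·(…)/p_2.
Discretionary income = 364 − 8·4.25 − 3·8.8 = 303.6; x_1* = 8 + 0.25·303.6/4.25 = 25.8588; x_2* = 3 + 0.75·303.6/8.8 = 28.875.
Expenditure on x_2: 8.8·28.875 = 254.1; share = 0.6981.

share on x_2 = 0.6981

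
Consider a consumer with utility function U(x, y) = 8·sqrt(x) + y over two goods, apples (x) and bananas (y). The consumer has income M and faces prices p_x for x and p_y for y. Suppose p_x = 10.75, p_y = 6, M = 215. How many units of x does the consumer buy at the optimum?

x* = 4.9843

Utility is quasi-linear in y; the FOC for x is 4/√x = p_x/p_y.
Solve: √x = 4·p_y/p_x, so x*(p_x,p_y) = (4·p_y/p_x)², and y* = (M − p_x·x*)/p_y.
Plugging in: x* = (4·6/10.75)² = 4.9843.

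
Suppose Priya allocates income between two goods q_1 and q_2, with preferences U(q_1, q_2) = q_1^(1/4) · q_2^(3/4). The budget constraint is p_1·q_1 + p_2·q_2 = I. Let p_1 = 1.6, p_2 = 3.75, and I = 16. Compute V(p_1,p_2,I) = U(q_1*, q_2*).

MU_q_1/MU_q_2 = (0.25·q_2)/(0.75·q_1); tangency sets this equal to p_1/p_2.
So 0.25·p_2·q_2 = 0.75·p_1·q_1; combined with the budget, a share 0.25 of income goes to q_1.
Demand: q_1*(p_1,p_2,I) = 0.25·I/p_1 and q_2* = 0.75·I/p_2.
At p_1=1.6, p_2=3.75, I=16: q_1* = 0.25·16/1.6 = 2.5, q_2* = 3.2.
Utility at the optimum: U(2.5, 3.2) = 3.0085.

V = 3.0085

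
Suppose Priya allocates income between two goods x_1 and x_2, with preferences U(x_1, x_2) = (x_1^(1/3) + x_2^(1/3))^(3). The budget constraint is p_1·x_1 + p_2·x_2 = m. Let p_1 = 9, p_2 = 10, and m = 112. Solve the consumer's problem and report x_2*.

With the ratio pinned down, the budget gives x_1* = m/(p_1 + p_2·(x_2/x_1)) and x_2* = (x_2/x_1)·x_1*.
Numerically x_2/x_1 = 0.853815, so x_1* = 112/(9 + 10·0.853815) = 6.3861 and x_2* = 0.853815·6.3861 = 5.4525.

x_2* = 5.4525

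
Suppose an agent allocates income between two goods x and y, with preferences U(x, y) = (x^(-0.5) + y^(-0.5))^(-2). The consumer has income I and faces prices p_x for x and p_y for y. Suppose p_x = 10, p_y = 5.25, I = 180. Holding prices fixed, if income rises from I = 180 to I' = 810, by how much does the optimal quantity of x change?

With the ratio pinned down, the budget gives x* = I/(p_x + p_y·(y/x)) and y* = (y/x)·x*.
Numerically y/x = 1.536599, so x* = 180/(10 + 5.25·1.536599) = 9.9628.
At I' = 810: x* = 44.8328. Change: 44.8328 − 9.9628 = 34.8699.

Δx* = 34.8699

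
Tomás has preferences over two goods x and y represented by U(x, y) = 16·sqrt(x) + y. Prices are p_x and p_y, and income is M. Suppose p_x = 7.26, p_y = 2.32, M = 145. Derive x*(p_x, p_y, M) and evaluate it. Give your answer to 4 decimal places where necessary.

x* = 6.5356

Utility is quasi-linear in y; the FOC for x is 8/√x = p_x/p_y.
Solve: √x = 8·p_y/p_x, so x*(p_x,p_y) = (8·p_y/p_x)², and y* = (M − p_x·x*)/p_y.
Plugging in: x* = (8·2.32/7.26)² = 6.5356.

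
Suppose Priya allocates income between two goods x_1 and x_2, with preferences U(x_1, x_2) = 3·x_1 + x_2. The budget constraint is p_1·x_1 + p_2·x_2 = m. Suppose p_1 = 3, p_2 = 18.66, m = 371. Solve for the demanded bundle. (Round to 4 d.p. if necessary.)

x_1* = 123.6667, x_2* = 0

x_1 gives more utility per dollar, so spend all income on x_1: x_1* = m/p_1, x_2* = 0.
Numerically: x_1* = 123.6667, x_2* = 0.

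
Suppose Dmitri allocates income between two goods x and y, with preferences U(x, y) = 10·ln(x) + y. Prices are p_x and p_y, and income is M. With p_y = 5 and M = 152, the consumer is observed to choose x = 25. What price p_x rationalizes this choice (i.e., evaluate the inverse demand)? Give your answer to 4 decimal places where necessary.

p_x = 2

Set MRS = p_x/p_y: (10/x)/1 = p_x/p_y.
So x*(p_x,p_y) = 10·p_y/p_x, independent of income; and y* = (M − 10·p_y)/p_y.
Set x* = 25 in the demand function and solve for p_x: p_x = 2.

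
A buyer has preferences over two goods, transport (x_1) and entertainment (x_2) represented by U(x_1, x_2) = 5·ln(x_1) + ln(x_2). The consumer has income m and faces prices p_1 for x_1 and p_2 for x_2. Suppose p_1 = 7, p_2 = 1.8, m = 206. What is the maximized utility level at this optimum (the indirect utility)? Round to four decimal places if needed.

At p_1=7, p_2=1.8, m=206: x_1* = 5/6·206/7 = 24.5238, x_2* = 19.0741.
Utility at the optimum: U(24.5238, 19.0741) = 18.9466.

V = 18.9466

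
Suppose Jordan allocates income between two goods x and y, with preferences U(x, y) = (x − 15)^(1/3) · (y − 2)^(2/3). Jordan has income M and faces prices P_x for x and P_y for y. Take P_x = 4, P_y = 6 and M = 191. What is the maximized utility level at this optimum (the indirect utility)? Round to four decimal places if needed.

V = 12.0132

This is Cobb-Douglas in (x−15, y−2): tangency gives 1/3·P_y·(y−2) = 2/3·P_x·(x−15).
Substituting into the budget: x* = 15 + 1/3·(M − 15·P_x − 2·P_y)/P_x, and y* = 2 + 2/3·(…)/P_y.
Discretionary income = 191 − 15·4 − 2·6 = 119; x* = 15 + 1/3·119/4 = 24.9167; y* = 2 + 2/3·119/6 = 15.2222.
Utility at the optimum: U(24.9167, 15.2222) = 12.0132.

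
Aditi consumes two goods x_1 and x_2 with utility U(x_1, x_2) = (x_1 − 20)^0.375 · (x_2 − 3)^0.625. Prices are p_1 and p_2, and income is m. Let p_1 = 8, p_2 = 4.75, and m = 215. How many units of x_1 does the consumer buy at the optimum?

MRS = (3/5)·(x_2−3)/(x_1−20). Tangency with p_1/p_2 gives x_2−3 = (5/3)·(p_1/p_2)·(x_1−20).
Substituting into the budget: x_1* = 20 + 0.375·(m − 20·p_1 − 3·p_2)/p_1, and x_2* = 3 + 0.625·(…)/p_2.
Discretionary income = 215 − 20·8 − 3·4.75 = 40.75; x_1* = 20 + 0.375·40.75/8 = 21.9102.

x_1* = 21.9102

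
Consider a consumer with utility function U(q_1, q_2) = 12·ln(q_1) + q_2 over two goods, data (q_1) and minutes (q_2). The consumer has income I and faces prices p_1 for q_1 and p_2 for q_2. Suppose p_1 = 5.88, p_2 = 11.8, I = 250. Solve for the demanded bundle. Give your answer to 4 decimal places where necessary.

Set MRS = p_1/p_2: (12/q_1)/1 = p_1/p_2.
So q_1*(p_1,p_2) = 12·p_2/p_1, independent of income; and q_2* = (I − 12·p_2)/p_2.
At the given prices: q_1* = 12·11.8/5.88 = 24.0816, and q_2* = 9.1864.

q_1* = 24.0816, q_2* = 9.1864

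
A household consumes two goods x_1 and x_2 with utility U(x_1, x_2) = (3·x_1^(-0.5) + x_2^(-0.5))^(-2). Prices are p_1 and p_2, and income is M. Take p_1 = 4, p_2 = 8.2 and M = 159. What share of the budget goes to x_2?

share on x_2 = 0.3792

MRS = MU_x_1/MU_x_2 = 3·(x_2/x_1)^(1.5). Set equal to p_1/p_2.
Hence x_2/x_1 = ((1/3)·p_1/p_2)^(1/(1.5)), i.e. raised to the 2/3 power.
Substitute x_2 = (x_2/x_1)·x_1 into the budget: x_1* = M/(p_1 + p_2·(x_2/x_1)).
Numerically x_2/x_1 = 0.297909, so x_1* = 159/(4 + 8.2·0.297909) = 24.6785 and x_2* = 0.297909·24.6785 = 7.3519.
Expenditure on x_2: 8.2·7.3519 = 60.2859; share = 0.3792.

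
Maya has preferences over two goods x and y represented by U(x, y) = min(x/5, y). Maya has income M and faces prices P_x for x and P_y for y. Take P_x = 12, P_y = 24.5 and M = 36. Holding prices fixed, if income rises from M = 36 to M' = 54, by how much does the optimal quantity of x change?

Δx* = 1.0651

With perfect complements, no substitution: consume in ratio x:y = 5:1.
Budget: P_x·x + P_y·(1/5)·x = M, so (5·P_x + P_y)·x = 5·M.
Demand: x*(P_x,P_y,M) = 5·M/(5·P_x + P_y), y* = M/(5·P_x + P_y).
Here 5·12 + 24.5 = 84.5, giving x* = 2.1302.
At M' = 54: x* = 3.1953. Change: 3.1953 − 2.1302 = 1.0651.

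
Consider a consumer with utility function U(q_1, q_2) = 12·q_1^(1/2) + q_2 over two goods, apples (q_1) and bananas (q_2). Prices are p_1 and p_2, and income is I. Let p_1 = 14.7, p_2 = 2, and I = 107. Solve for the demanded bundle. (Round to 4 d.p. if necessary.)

q_1* = 0.6664, q_2* = 48.602

Utility is quasi-linear in q_2; the FOC for q_1 is 6/√q_1 = p_1/p_2.
Solve: √q_1 = 6·p_2/p_1, so q_1*(p_1,p_2) = (6·p_2/p_1)², and q_2* = (I − p_1·q_1*)/p_2.
Plugging in: q_1* = (6·2/14.7)² = 0.6664, q_2* = 48.602.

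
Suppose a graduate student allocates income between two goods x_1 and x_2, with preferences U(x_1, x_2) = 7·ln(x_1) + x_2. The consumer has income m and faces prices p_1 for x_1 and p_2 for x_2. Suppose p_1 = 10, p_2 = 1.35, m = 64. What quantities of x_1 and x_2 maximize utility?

x_1* = 0.945, x_2* = 40.4074

So x_1*(p_1,p_2) = 7·p_2/p_1, independent of income; and x_2* = (m − 7·p_2)/p_2.
At the given prices: x_1* = 7·1.35/10 = 0.945, and x_2* = 40.4074.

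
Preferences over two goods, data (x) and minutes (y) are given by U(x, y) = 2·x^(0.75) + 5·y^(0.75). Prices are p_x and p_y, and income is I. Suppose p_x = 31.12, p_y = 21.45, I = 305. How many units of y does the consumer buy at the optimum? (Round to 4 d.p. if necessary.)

From the CES first-order condition, (2/5)·(y/x)^(0.25) = p_x/p_y.
Hence y/x = ((5/2)·p_x/p_y)^(1/(0.25)), i.e. raised to the 4 power.
Substitute y = (y/x)·x into the budget: x* = I/(p_x + p_y·(y/x)).
Numerically y/x = 173.064982, so x* = 305/(31.12 + 21.45·173.064982) = 0.0815 and y* = 173.064982·0.0815 = 14.1009.

y* = 14.1009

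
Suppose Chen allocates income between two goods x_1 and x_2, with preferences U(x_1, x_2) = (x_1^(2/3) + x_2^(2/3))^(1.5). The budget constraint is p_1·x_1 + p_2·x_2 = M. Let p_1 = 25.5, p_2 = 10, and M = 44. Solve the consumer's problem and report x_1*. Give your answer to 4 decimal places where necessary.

MRS = MU_x_1/MU_x_2 = (x_2/x_1)^(1/3). Set equal to p_1/p_2.
Hence x_2/x_1 = (p_1/p_2)^(1/(1/3)), i.e. raised to the 3 power.
Substitute x_2 = (x_2/x_1)·x_1 into the budget: x_1* = M/(p_1 + p_2·(x_2/x_1)).
Numerically x_2/x_1 = 16.581375, so x_1* = 44/(25.5 + 10·16.581375) = 0.23.

x_1* = 0.23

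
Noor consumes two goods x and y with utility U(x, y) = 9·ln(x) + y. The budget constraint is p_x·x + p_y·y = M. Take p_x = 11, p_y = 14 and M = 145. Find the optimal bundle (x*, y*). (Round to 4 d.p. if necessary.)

x* = 11.4545, y* = 1.3571

MU_x = 9/x, MU_y = 1. Tangency: 9/x = p_x/p_y.
So x*(p_x,p_y) = 9·p_y/p_x, independent of income; and y* = (M − 9·p_y)/p_y.
At the given prices: x* = 9·14/11 = 11.4545, and y* = 1.3571.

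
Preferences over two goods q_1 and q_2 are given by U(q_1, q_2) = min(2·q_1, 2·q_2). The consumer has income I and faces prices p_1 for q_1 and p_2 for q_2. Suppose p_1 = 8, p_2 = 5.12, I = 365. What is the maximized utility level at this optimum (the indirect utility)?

V = 55.6402

With perfect complements, no substitution: consume in ratio q_1:q_2 = 2:2.
Budget: p_1·q_1 + p_2·q_1 = I, so (2·p_1 + 2·p_2)·q_1 = 2·I.
Demand: q_1*(p_1,p_2,I) = 2·I/(2·p_1 + 2·p_2), q_2* = 2·I/(2·p_1 + 2·p_2).
Here 2·8 + 2·5.12 = 26.24, giving q_1* = 27.8201 and q_2* = 27.8201.
Utility at the optimum: U(27.8201, 27.8201) = 55.6402.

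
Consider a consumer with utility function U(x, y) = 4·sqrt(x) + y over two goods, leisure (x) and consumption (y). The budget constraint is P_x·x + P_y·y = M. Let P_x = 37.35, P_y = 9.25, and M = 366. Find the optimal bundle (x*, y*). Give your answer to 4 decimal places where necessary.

Set MRS = P_x/P_y: 2·x^(−1/2) = P_x/P_y.
Thus x* = (2·P_y/P_x)² — independent of M — with the rest of income spent on y.
Plugging in: x* = (2·9.25/37.35)² = 0.2453, y* = 38.5769.

x* = 0.2453, y* = 38.5769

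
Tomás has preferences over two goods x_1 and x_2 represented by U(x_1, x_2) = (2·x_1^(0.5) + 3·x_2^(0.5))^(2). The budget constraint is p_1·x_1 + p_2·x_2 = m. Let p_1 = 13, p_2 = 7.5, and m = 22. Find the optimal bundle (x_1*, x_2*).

Substitute x_2 = (x_2/x_1)·x_1 into the budget: x_1* = m/(p_1 + p_2·(x_2/x_1)).
Numerically x_2/x_1 = 6.76, so x_1* = 22/(13 + 7.5·6.76) = 0.3454 and x_2* = 6.76·0.3454 = 2.3347.

x_1* = 0.3454, x_2* = 2.3347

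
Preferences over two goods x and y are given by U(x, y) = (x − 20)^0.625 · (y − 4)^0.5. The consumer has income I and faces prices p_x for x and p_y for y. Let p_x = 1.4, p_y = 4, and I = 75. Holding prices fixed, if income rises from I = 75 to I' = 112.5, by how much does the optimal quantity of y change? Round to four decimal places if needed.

Δy* = 4.1667

This is Cobb-Douglas in (x−20, y−4): tangency gives 0.625·p_y·(y−4) = 0.5·p_x·(x−20).
Substituting into the budget: x* = 20 + 5/9·(I − 20·p_x − 4·p_y)/p_x, and y* = 4 + 4/9·(…)/p_y.
Discretionary income = 75 − 20·1.4 − 4·4 = 31; y* = 4 + 4/9·31/4 = 7.4444.
At I' = 112.5: y* = 11.6111. Change: 11.6111 − 7.4444 = 4.1667.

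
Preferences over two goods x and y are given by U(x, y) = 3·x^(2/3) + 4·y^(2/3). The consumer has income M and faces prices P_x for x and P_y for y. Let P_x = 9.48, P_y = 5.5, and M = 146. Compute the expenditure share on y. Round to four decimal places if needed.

With the ratio pinned down, the budget gives x* = M/(P_x + P_y·(y/x)) and y* = (y/x)·x*.
Numerically y/x = 12.138168, so x* = 146/(9.48 + 5.5·12.138168) = 1.915 and y* = 12.138168·1.915 = 23.2447.
Expenditure on y: 5.5·23.2447 = 127.8457; share = 0.8757.

share on y = 0.8757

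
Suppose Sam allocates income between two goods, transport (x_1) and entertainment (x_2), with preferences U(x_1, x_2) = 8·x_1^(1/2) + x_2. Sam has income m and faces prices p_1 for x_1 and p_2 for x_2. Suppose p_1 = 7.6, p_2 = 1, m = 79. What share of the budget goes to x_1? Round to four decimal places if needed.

Set MRS = p_1/p_2: 4·x_1^(−1/2) = p_1/p_2.
Solve: √x_1 = 4·p_2/p_1, so x_1*(p_1,p_2) = (4·p_2/p_1)², and x_2* = (m − p_1·x_1*)/p_2.
Plugging in: x_1* = (4·1/7.6)² = 0.277, x_2* = 76.8947.
Expenditure on x_1: 7.6·0.277 = 2.1053; share = 0.0266.

share on x_1 = 0.0266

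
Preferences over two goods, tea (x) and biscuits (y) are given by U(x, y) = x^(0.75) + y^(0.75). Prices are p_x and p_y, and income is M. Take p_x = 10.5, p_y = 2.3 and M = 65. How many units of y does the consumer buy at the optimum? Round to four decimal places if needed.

From the CES first-order condition, (y/x)^(0.25) = p_x/p_y.
Hence y/x = (p_x/p_y)^(1/(0.25)), i.e. raised to the 4 power.
With the ratio pinned down, the budget gives x* = M/(p_x + p_y·(y/x)) and y* = (y/x)·x*.
Numerically y/x = 434.356027, so x* = 65/(10.5 + 2.3·434.356027) = 0.0644 and y* = 434.356027·0.0644 = 27.9669.

y* = 27.9669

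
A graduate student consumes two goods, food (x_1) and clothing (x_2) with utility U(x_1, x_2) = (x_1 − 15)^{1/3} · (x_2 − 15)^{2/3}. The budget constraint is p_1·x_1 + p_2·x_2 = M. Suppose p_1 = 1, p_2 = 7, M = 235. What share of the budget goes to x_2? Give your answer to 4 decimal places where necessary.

share on x_2 = 0.773

MRS = (1/2)·(x_2−15)/(x_1−15). Tangency with p_1/p_2 gives x_2−15 = 2·(p_1/p_2)·(x_1−15).
After buying the subsistence bundle (15, 15), a share 1/3 of the remaining income goes to x_1: x_1* = 15 + 1/3·(M − 15p_1 − 15p_2)/p_1.
Discretionary income = 235 − 15·1 − 15·7 = 115; x_1* = 15 + 1/3·115/1 = 53.3333; x_2* = 15 + 2/3·115/7 = 25.9524.
Expenditure on x_2: 7·25.9524 = 181.6667; share = 0.773.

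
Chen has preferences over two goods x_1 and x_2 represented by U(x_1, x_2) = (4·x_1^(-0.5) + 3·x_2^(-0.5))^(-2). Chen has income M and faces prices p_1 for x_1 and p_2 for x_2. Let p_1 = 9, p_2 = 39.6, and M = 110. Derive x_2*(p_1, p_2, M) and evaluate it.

MRS = MU_x_1/MU_x_2 = (4/3)·(x_2/x_1)^(1.5). Set equal to p_1/p_2.
Hence x_2/x_1 = ((3/4)·p_1/p_2)^(1/(1.5)), i.e. raised to the 2/3 power.
With the ratio pinned down, the budget gives x_1* = M/(p_1 + p_2·(x_2/x_1)) and x_2* = (x_2/x_1)·x_1*.
Numerically x_2/x_1 = 0.307425, so x_1* = 110/(9 + 39.6·0.307425) = 5.195 and x_2* = 0.307425·5.195 = 1.5971.

x_2* = 1.5971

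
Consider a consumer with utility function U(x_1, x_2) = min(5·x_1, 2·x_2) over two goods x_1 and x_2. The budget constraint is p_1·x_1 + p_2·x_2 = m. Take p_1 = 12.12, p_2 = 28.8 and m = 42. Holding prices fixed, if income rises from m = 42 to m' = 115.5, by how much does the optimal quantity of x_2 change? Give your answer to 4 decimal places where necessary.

Here 2·12.12 + 5·28.8 = 168.24, giving x_2* = 1.2482.
At m' = 115.5: x_2* = 3.4326. Change: 3.4326 − 1.2482 = 2.1844.

Δx_2* = 2.1844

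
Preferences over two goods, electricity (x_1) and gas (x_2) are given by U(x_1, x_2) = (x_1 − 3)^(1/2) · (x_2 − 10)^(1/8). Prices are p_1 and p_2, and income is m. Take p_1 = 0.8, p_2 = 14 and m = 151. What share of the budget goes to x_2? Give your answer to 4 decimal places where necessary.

share on x_2 = 0.9385

Let x_1' = x_1−3, x_2' = x_2−10. MRS = 4·x_2'/x_1' = p_1/p_2.
After buying the subsistence bundle (3, 10), a share 0.8 of the remaining income goes to x_1: x_1* = 3 + 0.8·(m − 3p_1 − 10p_2)/p_1.
Discretionary income = 151 − 3·0.8 − 10·14 = 8.6; x_1* = 3 + 0.8·8.6/0.8 = 11.6; x_2* = 10 + 0.2·8.6/14 = 10.1229.
Expenditure on x_2: 14·10.1229 = 141.72; share = 0.9385.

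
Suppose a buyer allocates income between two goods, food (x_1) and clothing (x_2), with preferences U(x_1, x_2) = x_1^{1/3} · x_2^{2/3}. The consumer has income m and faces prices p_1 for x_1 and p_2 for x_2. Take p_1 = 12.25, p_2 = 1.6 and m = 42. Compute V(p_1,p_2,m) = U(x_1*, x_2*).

Demand: x_1*(p_1,p_2,m) = 1/3·m/p_1 and x_2* = 2/3·m/p_2.
At p_1=12.25, p_2=1.6, m=42: x_1* = 1/3·42/12.25 = 1.1429, x_2* = 17.5.
Utility at the optimum: U(1.1429, 17.5) = 7.0473.

V = 7.0473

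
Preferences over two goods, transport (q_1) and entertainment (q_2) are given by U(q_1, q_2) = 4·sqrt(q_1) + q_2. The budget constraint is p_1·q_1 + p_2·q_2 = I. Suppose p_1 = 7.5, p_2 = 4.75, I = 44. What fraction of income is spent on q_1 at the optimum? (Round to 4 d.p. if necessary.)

share on q_1 = 0.2735

Set MRS = p_1/p_2: 2·q_1^(−1/2) = p_1/p_2.
Solve: √q_1 = 2·p_2/p_1, so q_1*(p_1,p_2) = (2·p_2/p_1)², and q_2* = (I − p_1·q_1*)/p_2.
Plugging in: q_1* = (2·4.75/7.5)² = 1.6044, q_2* = 6.7298.
Expenditure on q_1: 7.5·1.6044 = 12.0333; share = 0.2735.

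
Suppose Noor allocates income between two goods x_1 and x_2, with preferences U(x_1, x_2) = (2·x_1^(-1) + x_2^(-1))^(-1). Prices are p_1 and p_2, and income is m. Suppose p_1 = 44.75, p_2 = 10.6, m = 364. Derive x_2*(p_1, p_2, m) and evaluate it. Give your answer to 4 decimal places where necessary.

x_2* = 8.7921

Numerically x_2/x_1 = 1.452876, so x_1* = 364/(44.75 + 10.6·1.452876) = 6.0515 and x_2* = 1.452876·6.0515 = 8.7921.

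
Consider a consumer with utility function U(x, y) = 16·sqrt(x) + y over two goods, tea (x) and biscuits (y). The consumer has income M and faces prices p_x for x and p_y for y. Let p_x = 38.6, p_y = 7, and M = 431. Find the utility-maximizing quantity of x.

x* = 2.1048

Set MRS = p_x/p_y: 8·x^(−1/2) = p_x/p_y.
Solve: √x = 8·p_y/p_x, so x*(p_x,p_y) = (8·p_y/p_x)², and y* = (M − p_x·x*)/p_y.
Plugging in: x* = (8·7/38.6)² = 2.1048.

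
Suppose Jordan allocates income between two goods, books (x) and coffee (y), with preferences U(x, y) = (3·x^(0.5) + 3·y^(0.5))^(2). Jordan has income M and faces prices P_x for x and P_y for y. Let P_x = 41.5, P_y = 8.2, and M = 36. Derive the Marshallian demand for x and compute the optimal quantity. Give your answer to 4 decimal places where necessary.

MRS = MU_x/MU_y = (y/x)^(0.5). Set equal to P_x/P_y.
Hence y/x = (P_x/P_y)^(1/(0.5)), i.e. raised to the 2 power.
Substitute y = (y/x)·x into the budget: x* = M/(P_x + P_y·(y/x)).
Numerically y/x = 25.613474, so x* = 36/(41.5 + 8.2·25.613474) = 0.1431.

x* = 0.1431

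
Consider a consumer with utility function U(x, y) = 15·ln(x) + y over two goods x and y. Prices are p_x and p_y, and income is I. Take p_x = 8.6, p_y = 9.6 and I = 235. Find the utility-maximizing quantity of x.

Set MRS = p_x/p_y: (15/x)/1 = p_x/p_y.
So x*(p_x,p_y) = 15·p_y/p_x, independent of income; and y* = (I − 15·p_y)/p_y.
At the given prices: x* = 15·9.6/8.6 = 16.7442.

x* = 16.7442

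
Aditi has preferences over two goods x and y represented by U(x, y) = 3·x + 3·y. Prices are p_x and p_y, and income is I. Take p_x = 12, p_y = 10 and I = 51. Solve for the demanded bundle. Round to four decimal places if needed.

y gives more utility per dollar, so spend all income on y: y* = I/p_y, x* = 0.
Numerically: x* = 0, y* = 5.1.

x* = 0, y* = 5.1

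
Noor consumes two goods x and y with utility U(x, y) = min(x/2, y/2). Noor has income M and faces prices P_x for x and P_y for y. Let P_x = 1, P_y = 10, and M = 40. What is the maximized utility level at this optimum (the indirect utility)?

With perfect complements, no substitution: consume in ratio x:y = 2:2.
Budget: P_x·x + P_y·x = M, so (2·P_x + 2·P_y)·x = 2·M.
Demand: x*(P_x,P_y,M) = 2·M/(2·P_x + 2·P_y), y* = 2·M/(2·P_x + 2·P_y).
Here 2·1 + 2·10 = 22, giving x* = 3.6364 and y* = 3.6364.
Utility at the optimum: U(3.6364, 3.6364) = 1.8182.

V = 1.8182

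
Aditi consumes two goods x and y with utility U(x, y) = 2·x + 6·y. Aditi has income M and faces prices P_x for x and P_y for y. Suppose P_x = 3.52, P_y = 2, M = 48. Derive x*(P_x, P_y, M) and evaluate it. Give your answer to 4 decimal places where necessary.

Perfect substitutes: compare marginal utility per dollar. 2/P_x vs 6/P_y → 0.5682 vs 3.
y gives more utility per dollar, so spend all income on y: y* = M/P_y, x* = 0.
Numerically: x* = 0, y* = 24.

x* = 0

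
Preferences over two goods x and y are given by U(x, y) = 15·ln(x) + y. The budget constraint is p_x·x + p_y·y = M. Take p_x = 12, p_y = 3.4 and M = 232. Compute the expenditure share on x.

share on x = 0.2198

Set MRS = p_x/p_y: (15/x)/1 = p_x/p_y.
So x*(p_x,p_y) = 15·p_y/p_x, independent of income; and y* = (M − 15·p_y)/p_y.
At the given prices: x* = 15·3.4/12 = 4.25, and y* = 53.2353.
Expenditure on x: 12·4.25 = 51; share = 0.2198.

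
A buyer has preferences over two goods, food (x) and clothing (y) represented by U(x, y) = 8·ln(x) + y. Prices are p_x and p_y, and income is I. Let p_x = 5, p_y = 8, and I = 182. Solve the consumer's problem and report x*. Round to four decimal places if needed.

x* = 12.8

MU_x = 8/x, MU_y = 1. Tangency: 8/x = p_x/p_y.
So x*(p_x,p_y) = 8·p_y/p_x, independent of income; and y* = (I − 8·p_y)/p_y.
At the given prices: x* = 8·8/5 = 12.8.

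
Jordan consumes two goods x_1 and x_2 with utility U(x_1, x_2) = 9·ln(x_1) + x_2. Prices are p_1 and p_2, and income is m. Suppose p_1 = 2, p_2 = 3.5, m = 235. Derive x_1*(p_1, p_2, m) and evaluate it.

So x_1*(p_1,p_2) = 9·p_2/p_1, independent of income; and x_2* = (m − 9·p_2)/p_2.
At the given prices: x_1* = 9·3.5/2 = 15.75.

x_1* = 15.75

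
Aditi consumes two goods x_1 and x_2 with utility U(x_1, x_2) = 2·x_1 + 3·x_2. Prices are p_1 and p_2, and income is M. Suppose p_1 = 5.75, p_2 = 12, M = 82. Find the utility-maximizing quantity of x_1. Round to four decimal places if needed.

x_1* = 14.2609

Perfect substitutes: compare marginal utility per dollar. 2/p_1 vs 3/p_2 → 0.3478 vs 0.25.
x_1 gives more utility per dollar, so spend all income on x_1: x_1* = M/p_1, x_2* = 0.
Numerically: x_1* = 14.2609, x_2* = 0.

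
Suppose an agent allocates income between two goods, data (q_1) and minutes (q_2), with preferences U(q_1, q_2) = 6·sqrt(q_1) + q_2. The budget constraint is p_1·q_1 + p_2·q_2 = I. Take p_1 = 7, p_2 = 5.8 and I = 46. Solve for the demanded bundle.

Utility is quasi-linear in q_2; the FOC for q_1 is 3/√q_1 = p_1/p_2.
Solve: √q_1 = 3·p_2/p_1, so q_1*(p_1,p_2) = (3·p_2/p_1)², and q_2* = (I − p_1·q_1*)/p_2.
Plugging in: q_1* = (3·5.8/7)² = 6.1788, q_2* = 0.4739.

q_1* = 6.1788, q_2* = 0.4739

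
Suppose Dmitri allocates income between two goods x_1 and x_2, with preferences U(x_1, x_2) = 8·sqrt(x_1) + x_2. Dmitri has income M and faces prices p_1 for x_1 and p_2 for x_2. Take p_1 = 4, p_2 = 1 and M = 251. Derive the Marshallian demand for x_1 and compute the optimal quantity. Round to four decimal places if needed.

x_1* = 1

Set MRS = p_1/p_2: 4·x_1^(−1/2) = p_1/p_2.
Solve: √x_1 = 4·p_2/p_1, so x_1*(p_1,p_2) = (4·p_2/p_1)², and x_2* = (M − p_1·x_1*)/p_2.
Plugging in: x_1* = (4·1/4)² = 1.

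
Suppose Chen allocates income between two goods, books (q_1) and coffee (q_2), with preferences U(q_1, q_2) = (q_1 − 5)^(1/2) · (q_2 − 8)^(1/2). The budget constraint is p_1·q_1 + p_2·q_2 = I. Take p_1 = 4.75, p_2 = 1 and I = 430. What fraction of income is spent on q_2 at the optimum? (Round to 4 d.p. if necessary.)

Let q_1' = q_1−5, q_2' = q_2−8. MRS = q_2'/q_1' = p_1/p_2.
After buying the subsistence bundle (5, 8), a share 0.5 of the remaining income goes to q_1: q_1* = 5 + 0.5·(I − 5p_1 − 8p_2)/p_1.
Discretionary income = 430 − 5·4.75 − 8·1 = 398.25; q_1* = 5 + 0.5·398.25/4.75 = 46.9211; q_2* = 8 + 0.5·398.25/1 = 207.125.
Expenditure on q_2: 1·207.125 = 207.125; share = 0.4817.

share on q_2 = 0.4817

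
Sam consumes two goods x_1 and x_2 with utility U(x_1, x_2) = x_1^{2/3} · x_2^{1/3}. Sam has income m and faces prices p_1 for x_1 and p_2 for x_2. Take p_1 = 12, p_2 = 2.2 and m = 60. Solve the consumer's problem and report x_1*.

x_1* = 3.3333

Demand: x_1*(p_1,p_2,m) = 2/3·m/p_1 and x_2* = 1/3·m/p_2.
At p_1=12, p_2=2.2, m=60: x_1* = 2/3·60/12 = 3.3333.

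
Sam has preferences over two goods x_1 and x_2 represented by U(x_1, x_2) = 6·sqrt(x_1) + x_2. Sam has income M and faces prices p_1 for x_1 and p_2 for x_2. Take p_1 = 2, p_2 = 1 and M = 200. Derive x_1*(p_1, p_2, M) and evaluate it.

Plugging in: x_1* = (3·1/2)² = 2.25.

x_1* = 2.25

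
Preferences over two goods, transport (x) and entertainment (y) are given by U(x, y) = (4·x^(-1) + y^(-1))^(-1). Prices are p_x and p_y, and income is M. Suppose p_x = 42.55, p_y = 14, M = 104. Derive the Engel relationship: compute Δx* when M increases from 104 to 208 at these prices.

From the CES first-order condition, 4·(y/x)^(2) = p_x/p_y.
Hence y/x = ((1/4)·p_x/p_y)^(1/(2)), i.e. raised to the 0.5 power.
With the ratio pinned down, the budget gives x* = M/(p_x + p_y·(y/x)) and y* = (y/x)·x*.
Numerically y/x = 0.871677, so x* = 104/(42.55 + 14·0.871677) = 1.8994.
At M' = 208: x* = 3.7988. Change: 3.7988 − 1.8994 = 1.8994.

Δx* = 1.8994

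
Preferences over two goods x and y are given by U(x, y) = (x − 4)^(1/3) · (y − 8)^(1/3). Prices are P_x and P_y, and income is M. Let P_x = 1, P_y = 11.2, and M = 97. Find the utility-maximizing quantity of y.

This is Cobb-Douglas in (x−4, y−8): tangency gives 1/3·P_y·(y−8) = 1/3·P_x·(x−4).
After buying the subsistence bundle (4, 8), a share 0.5 of the remaining income goes to x: x* = 4 + 0.5·(M − 4P_x − 8P_y)/P_x.
Discretionary income = 97 − 4·1 − 8·11.2 = 3.4; y* = 8 + 0.5·3.4/11.2 = 8.1518.

y* = 8.1518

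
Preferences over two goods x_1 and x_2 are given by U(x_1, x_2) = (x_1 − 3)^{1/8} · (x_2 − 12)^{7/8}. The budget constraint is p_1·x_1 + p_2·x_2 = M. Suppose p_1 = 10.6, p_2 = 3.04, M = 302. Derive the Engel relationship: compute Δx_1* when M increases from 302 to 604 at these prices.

This is Cobb-Douglas in (x_1−3, x_2−12): tangency gives 0.125·p_2·(x_2−12) = 0.875·p_1·(x_1−3).
Substituting into the budget: x_1* = 3 + 0.125·(M − 3·p_1 − 12·p_2)/p_1, and x_2* = 12 + 0.875·(…)/p_2.
Discretionary income = 302 − 3·10.6 − 12·3.04 = 233.72; x_1* = 3 + 0.125·233.72/10.6 = 5.7561.
At M' = 604: x_1* = 9.3175. Change: 9.3175 − 5.7561 = 3.5613.

Δx_1* = 3.5613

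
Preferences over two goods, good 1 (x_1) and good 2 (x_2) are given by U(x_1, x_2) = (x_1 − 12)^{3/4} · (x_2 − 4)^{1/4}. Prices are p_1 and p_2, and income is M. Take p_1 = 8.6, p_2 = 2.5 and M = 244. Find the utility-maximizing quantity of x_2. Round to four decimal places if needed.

x_2* = 17.08

This is Cobb-Douglas in (x_1−12, x_2−4): tangency gives 0.75·p_2·(x_2−4) = 0.25·p_1·(x_1−12).
Substituting into the budget: x_1* = 12 + 0.75·(M − 12·p_1 − 4·p_2)/p_1, and x_2* = 4 + 0.25·(…)/p_2.
Discretionary income = 244 − 12·8.6 − 4·2.5 = 130.8; x_2* = 4 + 0.25·130.8/2.5 = 17.08.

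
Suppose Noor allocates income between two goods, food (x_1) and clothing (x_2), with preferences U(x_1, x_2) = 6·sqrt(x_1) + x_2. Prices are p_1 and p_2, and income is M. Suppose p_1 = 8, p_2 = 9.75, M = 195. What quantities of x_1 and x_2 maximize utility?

x_1* = 13.3682, x_2* = 9.0312

Set MRS = p_1/p_2: 3·x_1^(−1/2) = p_1/p_2.
Thus x_1* = (3·p_2/p_1)² — independent of M — with the rest of income spent on x_2.
Plugging in: x_1* = (3·9.75/8)² = 13.3682, x_2* = 9.0312.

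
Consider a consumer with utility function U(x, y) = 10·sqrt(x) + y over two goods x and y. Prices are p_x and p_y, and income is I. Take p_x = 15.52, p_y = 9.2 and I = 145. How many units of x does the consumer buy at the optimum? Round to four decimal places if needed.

MU_x = 5/√x, MU_y = 1. Tangency: 5/√x = p_x/p_y.
Thus x* = (5·p_y/p_x)² — independent of I — with the rest of income spent on y.
Plugging in: x* = (5·9.2/15.52)² = 8.7848.

x* = 8.7848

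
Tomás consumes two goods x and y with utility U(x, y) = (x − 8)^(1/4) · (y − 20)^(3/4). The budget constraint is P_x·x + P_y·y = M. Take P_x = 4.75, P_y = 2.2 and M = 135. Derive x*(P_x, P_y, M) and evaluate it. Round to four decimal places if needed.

x* = 10.7895

Substituting into the budget: x* = 8 + 0.25·(M − 8·P_x − 20·P_y)/P_x, and y* = 20 + 0.75·(…)/P_y.
Discretionary income = 135 − 8·4.75 − 20·2.2 = 53; x* = 8 + 0.25·53/4.75 = 10.7895.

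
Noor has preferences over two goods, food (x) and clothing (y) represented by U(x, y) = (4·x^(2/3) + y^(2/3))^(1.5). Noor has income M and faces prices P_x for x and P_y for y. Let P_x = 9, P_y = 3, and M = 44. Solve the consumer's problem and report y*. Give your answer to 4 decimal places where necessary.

y* = 1.8082

From the CES first-order condition, 4·(y/x)^(1/3) = P_x/P_y.
Hence y/x = ((1/4)·P_x/P_y)^(1/(1/3)), i.e. raised to the 3 power.
With the ratio pinned down, the budget gives x* = M/(P_x + P_y·(y/x)) and y* = (y/x)·x*.
Numerically y/x = 0.421875, so x* = 44/(9 + 3·0.421875) = 4.2861 and y* = 0.421875·4.2861 = 1.8082.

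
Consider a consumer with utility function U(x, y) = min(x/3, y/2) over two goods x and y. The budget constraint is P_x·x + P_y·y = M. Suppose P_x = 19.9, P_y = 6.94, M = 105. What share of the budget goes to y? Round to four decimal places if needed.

share on y = 0.1886

Leontief preferences: the optimum is at the kink where x/3 = y/2, i.e. y = (2/3)·x.
Budget: P_x·x + P_y·(2/3)·x = M, so (3·P_x + 2·P_y)·x = 3·M.
Demand: x*(P_x,P_y,M) = 3·M/(3·P_x + 2·P_y), y* = 2·M/(3·P_x + 2·P_y).
Here 3·19.9 + 2·6.94 = 73.58, giving x* = 4.2811 and y* = 2.854.
Expenditure on y: 6.94·2.854 = 19.807; share = 0.1886.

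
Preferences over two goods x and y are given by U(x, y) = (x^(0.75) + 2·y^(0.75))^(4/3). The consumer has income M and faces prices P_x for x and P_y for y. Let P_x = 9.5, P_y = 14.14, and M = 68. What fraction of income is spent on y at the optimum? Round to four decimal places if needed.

Substitute y = (y/x)·x into the budget: x* = M/(P_x + P_y·(y/x)).
Numerically y/x = 3.259994, so x* = 68/(9.5 + 14.14·3.259994) = 1.2231 and y* = 3.259994·1.2231 = 3.9873.
Expenditure on y: 14.14·3.9873 = 56.3805; share = 0.8291.

share on y = 0.8291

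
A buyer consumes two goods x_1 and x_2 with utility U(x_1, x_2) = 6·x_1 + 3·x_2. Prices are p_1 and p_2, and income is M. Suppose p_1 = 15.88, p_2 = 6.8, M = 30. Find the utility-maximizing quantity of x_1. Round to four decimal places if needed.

x_1* = 0

Perfect substitutes: compare marginal utility per dollar. 6/p_1 vs 3/p_2 → 0.3778 vs 0.4412.
x_2 gives more utility per dollar, so spend all income on x_2: x_2* = M/p_2, x_1* = 0.
Numerically: x_1* = 0, x_2* = 4.4118.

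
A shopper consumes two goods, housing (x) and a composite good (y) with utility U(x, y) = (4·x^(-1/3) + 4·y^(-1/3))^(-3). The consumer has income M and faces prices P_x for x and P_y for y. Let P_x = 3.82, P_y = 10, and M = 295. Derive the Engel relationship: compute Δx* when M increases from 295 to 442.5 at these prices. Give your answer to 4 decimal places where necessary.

MU_x ∝ 4·x^(-4/3), MU_y ∝ 4·y^(-4/3), so MRS = (y/x)^(4/3) = P_x/P_y.
Hence y/x = (P_x/P_y)^(1/(4/3)), i.e. raised to the 0.75 power.
Substitute y = (y/x)·x into the budget: x* = M/(P_x + P_y·(y/x)).
Numerically y/x = 0.485901, so x* = 295/(3.82 + 10·0.485901) = 33.9901.
At M' = 442.5: x* = 50.9851. Change: 50.9851 − 33.9901 = 16.995.

Δx* = 16.995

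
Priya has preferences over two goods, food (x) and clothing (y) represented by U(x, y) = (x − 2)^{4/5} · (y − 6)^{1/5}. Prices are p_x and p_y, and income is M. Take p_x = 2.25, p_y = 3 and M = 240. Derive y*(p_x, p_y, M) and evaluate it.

Let x' = x−2, y' = y−6. MRS = 4·y'/x' = p_x/p_y.
After buying the subsistence bundle (2, 6), a share 0.8 of the remaining income goes to x: x* = 2 + 0.8·(M − 2p_x − 6p_y)/p_x.
Discretionary income = 240 − 2·2.25 − 6·3 = 217.5; y* = 6 + 0.2·217.5/3 = 20.5.

y* = 20.5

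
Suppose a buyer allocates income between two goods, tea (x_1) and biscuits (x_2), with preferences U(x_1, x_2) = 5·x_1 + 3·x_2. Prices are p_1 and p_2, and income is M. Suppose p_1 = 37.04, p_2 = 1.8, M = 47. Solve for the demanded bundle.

x_1* = 0, x_2* = 26.1111

Perfect substitutes: compare marginal utility per dollar. 5/p_1 vs 3/p_2 → 0.135 vs 1.6667.
x_2 gives more utility per dollar, so spend all income on x_2: x_2* = M/p_2, x_1* = 0.
Numerically: x_1* = 0, x_2* = 26.1111.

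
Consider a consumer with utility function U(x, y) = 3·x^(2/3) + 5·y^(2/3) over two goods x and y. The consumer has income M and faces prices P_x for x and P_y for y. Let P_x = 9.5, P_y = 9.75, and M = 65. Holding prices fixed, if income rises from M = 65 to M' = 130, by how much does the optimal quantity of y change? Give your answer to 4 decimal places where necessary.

MRS = MU_x/MU_y = (3/5)·(y/x)^(1/3). Set equal to P_x/P_y.
Solve for the ratio: y/x = [(5/3)·P_x/P_y]^(3).
With the ratio pinned down, the budget gives x* = M/(P_x + P_y·(y/x)) and y* = (y/x)·x*.
Numerically y/x = 4.282558, so x* = 65/(9.5 + 9.75·4.282558) = 1.2682 and y* = 4.282558·1.2682 = 5.431.
At M' = 130: y* = 10.862. Change: 10.862 − 5.431 = 5.431.

Δy* = 5.431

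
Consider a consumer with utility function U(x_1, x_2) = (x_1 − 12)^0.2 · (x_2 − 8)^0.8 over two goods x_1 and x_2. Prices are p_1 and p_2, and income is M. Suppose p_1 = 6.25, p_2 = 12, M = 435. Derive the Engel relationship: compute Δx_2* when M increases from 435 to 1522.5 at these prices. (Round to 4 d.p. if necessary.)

Δx_2* = 72.5

This is Cobb-Douglas in (x_1−12, x_2−8): tangency gives 0.2·p_2·(x_2−8) = 0.8·p_1·(x_1−12).
After buying the subsistence bundle (12, 8), a share 0.2 of the remaining income goes to x_1: x_1* = 12 + 0.2·(M − 12p_1 − 8p_2)/p_1.
Discretionary income = 435 − 12·6.25 − 8·12 = 264; x_2* = 8 + 0.8·264/12 = 25.6.
At M' = 1522.5: x_2* = 98.1. Change: 98.1 − 25.6 = 72.5.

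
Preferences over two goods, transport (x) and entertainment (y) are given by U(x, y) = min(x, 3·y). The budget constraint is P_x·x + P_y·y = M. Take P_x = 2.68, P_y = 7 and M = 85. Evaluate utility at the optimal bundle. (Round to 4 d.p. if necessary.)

Demand: x*(P_x,P_y,M) = 3·M/(3·P_x + P_y), y* = M/(3·P_x + P_y).
Here 3·2.68 + 7 = 15.04, giving x* = 16.9548 and y* = 5.6516.
Utility at the optimum: U(16.9548, 5.6516) = 16.9548.

V = 16.9548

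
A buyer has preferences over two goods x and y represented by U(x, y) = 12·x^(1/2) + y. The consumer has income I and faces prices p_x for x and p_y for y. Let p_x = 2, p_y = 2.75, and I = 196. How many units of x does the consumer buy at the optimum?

Plugging in: x* = (6·2.75/2)² = 68.0625.

x* = 68.0625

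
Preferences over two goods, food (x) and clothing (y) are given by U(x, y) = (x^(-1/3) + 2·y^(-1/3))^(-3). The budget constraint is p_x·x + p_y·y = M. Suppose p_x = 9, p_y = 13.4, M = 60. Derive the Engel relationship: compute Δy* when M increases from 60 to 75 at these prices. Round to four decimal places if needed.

Δy* = 0.7277

From the CES first-order condition, (1/2)·(y/x)^(4/3) = p_x/p_y.
Hence y/x = (2·p_x/p_y)^(1/(4/3)), i.e. raised to the 0.75 power.
Substitute y = (y/x)·x into the budget: x* = M/(p_x + p_y·(y/x)).
Numerically y/x = 1.247745, so x* = 60/(9 + 13.4·1.247745) = 2.3328 and y* = 1.247745·2.3328 = 2.9108.
At M' = 75: y* = 3.6385. Change: 3.6385 − 2.9108 = 0.7277.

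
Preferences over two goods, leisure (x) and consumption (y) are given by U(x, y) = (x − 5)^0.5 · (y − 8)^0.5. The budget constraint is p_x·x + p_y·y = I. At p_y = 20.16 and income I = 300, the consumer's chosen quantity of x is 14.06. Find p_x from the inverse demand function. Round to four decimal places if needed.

Let x' = x−5, y' = y−8. MRS = y'/x' = p_x/p_y.
Substituting into the budget: x* = 5 + 0.5·(I − 5·p_x − 8·p_y)/p_x, and y* = 8 + 0.5·(…)/p_y.
Set x* = 14.06 in the demand function and solve for p_x: p_x = 6.

p_x = 6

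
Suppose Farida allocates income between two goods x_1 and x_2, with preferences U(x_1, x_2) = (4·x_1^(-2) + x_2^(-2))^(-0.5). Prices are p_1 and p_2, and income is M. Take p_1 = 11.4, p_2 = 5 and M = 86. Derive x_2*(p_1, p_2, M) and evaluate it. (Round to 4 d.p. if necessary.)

MRS = MU_x_1/MU_x_2 = 4·(x_2/x_1)^(3). Set equal to p_1/p_2.
Hence x_2/x_1 = ((1/4)·p_1/p_2)^(1/(3)), i.e. raised to the 1/3 power.
Substitute x_2 = (x_2/x_1)·x_1 into the budget: x_1* = M/(p_1 + p_2·(x_2/x_1)).
Numerically x_2/x_1 = 0.829134, so x_1* = 86/(11.4 + 5·0.829134) = 5.5321 and x_2* = 0.829134·5.5321 = 4.5868.

x_2* = 4.5868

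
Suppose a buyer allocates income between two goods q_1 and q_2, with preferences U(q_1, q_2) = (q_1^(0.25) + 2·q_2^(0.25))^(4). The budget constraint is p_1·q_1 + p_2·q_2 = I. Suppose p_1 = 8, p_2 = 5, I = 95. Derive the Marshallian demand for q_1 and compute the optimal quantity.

q_1* = 3.0084

From the CES first-order condition, (1/2)·(q_2/q_1)^(0.75) = p_1/p_2.
Hence q_2/q_1 = (2·p_1/p_2)^(1/(0.75)), i.e. raised to the 4/3 power.
Substitute q_2 = (q_2/q_1)·q_1 into the budget: q_1* = I/(p_1 + p_2·(q_2/q_1)).
Numerically q_2/q_1 = 4.71556, so q_1* = 95/(8 + 5·4.71556) = 3.0084.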